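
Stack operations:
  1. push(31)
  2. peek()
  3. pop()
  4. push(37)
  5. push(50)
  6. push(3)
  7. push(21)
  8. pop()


push(31) -> [31]
peek()->31
pop()->31, []
push(37) -> [37]
push(50) -> [37, 50]
push(3) -> [37, 50, 3]
push(21) -> [37, 50, 3, 21]
pop()->21, [37, 50, 3]

Final stack: [37, 50, 3]


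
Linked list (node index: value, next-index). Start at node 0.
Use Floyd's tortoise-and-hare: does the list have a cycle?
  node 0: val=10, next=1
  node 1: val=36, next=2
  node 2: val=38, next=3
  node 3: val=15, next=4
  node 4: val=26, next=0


Floyd's tortoise (slow, +1) and hare (fast, +2):
  init: slow=0, fast=0
  step 1: slow=1, fast=2
  step 2: slow=2, fast=4
  step 3: slow=3, fast=1
  step 4: slow=4, fast=3
  step 5: slow=0, fast=0
  slow == fast at node 0: cycle detected

Cycle: yes


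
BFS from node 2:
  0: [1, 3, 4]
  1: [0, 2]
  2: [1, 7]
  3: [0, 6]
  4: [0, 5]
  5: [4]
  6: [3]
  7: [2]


Visit 2, enqueue [1, 7]
Visit 1, enqueue [0]
Visit 7, enqueue []
Visit 0, enqueue [3, 4]
Visit 3, enqueue [6]
Visit 4, enqueue [5]
Visit 6, enqueue []
Visit 5, enqueue []

BFS order: [2, 1, 7, 0, 3, 4, 6, 5]


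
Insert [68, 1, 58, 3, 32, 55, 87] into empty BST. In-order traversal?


Insert 68: root
Insert 1: L from 68
Insert 58: L from 68 -> R from 1
Insert 3: L from 68 -> R from 1 -> L from 58
Insert 32: L from 68 -> R from 1 -> L from 58 -> R from 3
Insert 55: L from 68 -> R from 1 -> L from 58 -> R from 3 -> R from 32
Insert 87: R from 68

In-order: [1, 3, 32, 55, 58, 68, 87]


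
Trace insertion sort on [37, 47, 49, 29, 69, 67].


Initial: [37, 47, 49, 29, 69, 67]
Insert 47: [37, 47, 49, 29, 69, 67]
Insert 49: [37, 47, 49, 29, 69, 67]
Insert 29: [29, 37, 47, 49, 69, 67]
Insert 69: [29, 37, 47, 49, 69, 67]
Insert 67: [29, 37, 47, 49, 67, 69]

Sorted: [29, 37, 47, 49, 67, 69]


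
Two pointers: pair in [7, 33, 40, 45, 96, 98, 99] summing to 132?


lo=0(7)+hi=6(99)=106
lo=1(33)+hi=6(99)=132

Yes: 33+99=132


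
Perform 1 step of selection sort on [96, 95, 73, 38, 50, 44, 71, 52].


Initial: [96, 95, 73, 38, 50, 44, 71, 52]
Step 1: min=38 at 3
  Swap: [38, 95, 73, 96, 50, 44, 71, 52]

After 1 step: [38, 95, 73, 96, 50, 44, 71, 52]


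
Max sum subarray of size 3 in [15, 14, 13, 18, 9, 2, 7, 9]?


[0:3]: 42
[1:4]: 45
[2:5]: 40
[3:6]: 29
[4:7]: 18
[5:8]: 18

Max: 45 at [1:4]


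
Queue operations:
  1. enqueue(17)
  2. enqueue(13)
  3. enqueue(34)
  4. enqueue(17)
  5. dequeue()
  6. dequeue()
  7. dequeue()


enqueue(17) -> [17]
enqueue(13) -> [17, 13]
enqueue(34) -> [17, 13, 34]
enqueue(17) -> [17, 13, 34, 17]
dequeue()->17, [13, 34, 17]
dequeue()->13, [34, 17]
dequeue()->34, [17]

Final queue: [17]


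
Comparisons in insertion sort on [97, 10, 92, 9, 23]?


Algorithm: insertion sort
Input: [97, 10, 92, 9, 23]
Sorted: [9, 10, 23, 92, 97]

9


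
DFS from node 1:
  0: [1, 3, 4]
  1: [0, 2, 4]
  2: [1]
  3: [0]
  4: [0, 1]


Visit 1, push [4, 2, 0]
Visit 0, push [4, 3]
Visit 3, push []
Visit 4, push []
Visit 2, push []

DFS order: [1, 0, 3, 4, 2]


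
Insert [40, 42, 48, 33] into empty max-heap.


Insert 40: [40]
Insert 42: [42, 40]
Insert 48: [48, 40, 42]
Insert 33: [48, 40, 42, 33]

Final heap: [48, 40, 42, 33]


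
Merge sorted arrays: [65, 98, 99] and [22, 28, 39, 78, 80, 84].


Take 22 from B
Take 28 from B
Take 39 from B
Take 65 from A
Take 78 from B
Take 80 from B
Take 84 from B

Merged: [22, 28, 39, 65, 78, 80, 84, 98, 99]


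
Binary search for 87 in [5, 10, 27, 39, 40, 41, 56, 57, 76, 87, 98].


Step 1: lo=0, hi=10, mid=5, val=41
Step 2: lo=6, hi=10, mid=8, val=76
Step 3: lo=9, hi=10, mid=9, val=87

Found at index 9


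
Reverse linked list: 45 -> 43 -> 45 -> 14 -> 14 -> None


Step 1: curr=45, set curr.next=prev(None) | reversed so far: 45
Step 2: curr=43, set curr.next=prev(45) | reversed so far: 43 -> 45
Step 3: curr=45, set curr.next=prev(43) | reversed so far: 45 -> 43 -> 45
Step 4: curr=14, set curr.next=prev(45) | reversed so far: 14 -> 45 -> 43 -> 45
Step 5: curr=14, set curr.next=prev(14) | reversed so far: 14 -> 14 -> 45 -> 43 -> 45

14 -> 14 -> 45 -> 43 -> 45 -> None


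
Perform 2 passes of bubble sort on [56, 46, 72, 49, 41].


Initial: [56, 46, 72, 49, 41]
Pass 1: [46, 56, 49, 41, 72] (3 swaps)
Pass 2: [46, 49, 41, 56, 72] (2 swaps)

After 2 passes: [46, 49, 41, 56, 72]


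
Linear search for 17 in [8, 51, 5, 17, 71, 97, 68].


i=0: 8!=17
i=1: 51!=17
i=2: 5!=17
i=3: 17==17 found!

Found at 3, 4 comps


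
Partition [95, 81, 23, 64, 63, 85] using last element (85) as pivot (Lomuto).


Pivot: 85
  81 <= 85: swap -> [81, 95, 23, 64, 63, 85]
  23 <= 85: swap -> [81, 23, 95, 64, 63, 85]
  64 <= 85: swap -> [81, 23, 64, 95, 63, 85]
  63 <= 85: swap -> [81, 23, 64, 63, 95, 85]
Place pivot at 4: [81, 23, 64, 63, 85, 95]

Partitioned: [81, 23, 64, 63, 85, 95]


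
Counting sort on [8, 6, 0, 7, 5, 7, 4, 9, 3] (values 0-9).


Input: [8, 6, 0, 7, 5, 7, 4, 9, 3]
Counts: [1, 0, 0, 1, 1, 1, 1, 2, 1, 1]

Sorted: [0, 3, 4, 5, 6, 7, 7, 8, 9]


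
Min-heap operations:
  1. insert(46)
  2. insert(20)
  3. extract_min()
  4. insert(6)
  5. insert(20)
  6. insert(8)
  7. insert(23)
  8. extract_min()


insert(46) -> [46]
insert(20) -> [20, 46]
extract_min()->20, [46]
insert(6) -> [6, 46]
insert(20) -> [6, 46, 20]
insert(8) -> [6, 8, 20, 46]
insert(23) -> [6, 8, 20, 46, 23]
extract_min()->6, [8, 23, 20, 46]

Final heap: [8, 23, 20, 46]


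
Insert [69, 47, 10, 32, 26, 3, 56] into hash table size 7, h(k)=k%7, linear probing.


Insert 69: h=6 -> slot 6
Insert 47: h=5 -> slot 5
Insert 10: h=3 -> slot 3
Insert 32: h=4 -> slot 4
Insert 26: h=5, 2 probes -> slot 0
Insert 3: h=3, 5 probes -> slot 1
Insert 56: h=0, 2 probes -> slot 2

Table: [26, 3, 56, 10, 32, 47, 69]


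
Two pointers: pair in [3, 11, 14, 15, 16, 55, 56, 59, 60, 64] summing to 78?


lo=0(3)+hi=9(64)=67
lo=1(11)+hi=9(64)=75
lo=2(14)+hi=9(64)=78

Yes: 14+64=78


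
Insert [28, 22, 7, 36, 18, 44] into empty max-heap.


Insert 28: [28]
Insert 22: [28, 22]
Insert 7: [28, 22, 7]
Insert 36: [36, 28, 7, 22]
Insert 18: [36, 28, 7, 22, 18]
Insert 44: [44, 28, 36, 22, 18, 7]

Final heap: [44, 28, 36, 22, 18, 7]


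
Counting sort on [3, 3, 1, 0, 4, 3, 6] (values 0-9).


Input: [3, 3, 1, 0, 4, 3, 6]
Counts: [1, 1, 0, 3, 1, 0, 1, 0, 0, 0]

Sorted: [0, 1, 3, 3, 3, 4, 6]


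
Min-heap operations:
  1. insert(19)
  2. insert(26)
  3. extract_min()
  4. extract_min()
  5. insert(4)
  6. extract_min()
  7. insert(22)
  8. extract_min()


insert(19) -> [19]
insert(26) -> [19, 26]
extract_min()->19, [26]
extract_min()->26, []
insert(4) -> [4]
extract_min()->4, []
insert(22) -> [22]
extract_min()->22, []

Final heap: []


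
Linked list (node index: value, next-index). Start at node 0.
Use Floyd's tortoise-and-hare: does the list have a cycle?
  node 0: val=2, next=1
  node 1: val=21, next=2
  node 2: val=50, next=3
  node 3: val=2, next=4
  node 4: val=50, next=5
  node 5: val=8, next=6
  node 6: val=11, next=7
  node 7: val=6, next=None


Floyd's tortoise (slow, +1) and hare (fast, +2):
  init: slow=0, fast=0
  step 1: slow=1, fast=2
  step 2: slow=2, fast=4
  step 3: slow=3, fast=6
  step 4: fast 6->7->None, no cycle

Cycle: no


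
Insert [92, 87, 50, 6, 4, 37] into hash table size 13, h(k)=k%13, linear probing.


Insert 92: h=1 -> slot 1
Insert 87: h=9 -> slot 9
Insert 50: h=11 -> slot 11
Insert 6: h=6 -> slot 6
Insert 4: h=4 -> slot 4
Insert 37: h=11, 1 probes -> slot 12

Table: [None, 92, None, None, 4, None, 6, None, None, 87, None, 50, 37]


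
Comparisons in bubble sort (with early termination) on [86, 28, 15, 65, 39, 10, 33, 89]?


Algorithm: bubble sort (with early termination)
Input: [86, 28, 15, 65, 39, 10, 33, 89]
Sorted: [10, 15, 28, 33, 39, 65, 86, 89]

27


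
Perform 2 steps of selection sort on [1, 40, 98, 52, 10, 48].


Initial: [1, 40, 98, 52, 10, 48]
Step 1: min=1 at 0
  Swap: [1, 40, 98, 52, 10, 48]
Step 2: min=10 at 4
  Swap: [1, 10, 98, 52, 40, 48]

After 2 steps: [1, 10, 98, 52, 40, 48]


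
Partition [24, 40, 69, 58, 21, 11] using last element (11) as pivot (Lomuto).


Pivot: 11
Place pivot at 0: [11, 40, 69, 58, 21, 24]

Partitioned: [11, 40, 69, 58, 21, 24]


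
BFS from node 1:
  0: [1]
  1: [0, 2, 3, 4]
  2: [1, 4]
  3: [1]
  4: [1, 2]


Visit 1, enqueue [0, 2, 3, 4]
Visit 0, enqueue []
Visit 2, enqueue []
Visit 3, enqueue []
Visit 4, enqueue []

BFS order: [1, 0, 2, 3, 4]


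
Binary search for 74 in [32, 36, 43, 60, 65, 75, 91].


Step 1: lo=0, hi=6, mid=3, val=60
Step 2: lo=4, hi=6, mid=5, val=75
Step 3: lo=4, hi=4, mid=4, val=65

Not found


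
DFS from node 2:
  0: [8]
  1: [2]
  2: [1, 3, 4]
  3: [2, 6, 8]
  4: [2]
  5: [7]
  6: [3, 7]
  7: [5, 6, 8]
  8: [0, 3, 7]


Visit 2, push [4, 3, 1]
Visit 1, push []
Visit 3, push [8, 6]
Visit 6, push [7]
Visit 7, push [8, 5]
Visit 5, push []
Visit 8, push [0]
Visit 0, push []
Visit 4, push []

DFS order: [2, 1, 3, 6, 7, 5, 8, 0, 4]


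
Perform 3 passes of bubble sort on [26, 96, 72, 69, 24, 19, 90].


Initial: [26, 96, 72, 69, 24, 19, 90]
Pass 1: [26, 72, 69, 24, 19, 90, 96] (5 swaps)
Pass 2: [26, 69, 24, 19, 72, 90, 96] (3 swaps)
Pass 3: [26, 24, 19, 69, 72, 90, 96] (2 swaps)

After 3 passes: [26, 24, 19, 69, 72, 90, 96]


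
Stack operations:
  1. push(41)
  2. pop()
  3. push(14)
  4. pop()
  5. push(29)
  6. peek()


push(41) -> [41]
pop()->41, []
push(14) -> [14]
pop()->14, []
push(29) -> [29]
peek()->29

Final stack: [29]


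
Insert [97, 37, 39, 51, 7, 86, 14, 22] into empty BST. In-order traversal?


Insert 97: root
Insert 37: L from 97
Insert 39: L from 97 -> R from 37
Insert 51: L from 97 -> R from 37 -> R from 39
Insert 7: L from 97 -> L from 37
Insert 86: L from 97 -> R from 37 -> R from 39 -> R from 51
Insert 14: L from 97 -> L from 37 -> R from 7
Insert 22: L from 97 -> L from 37 -> R from 7 -> R from 14

In-order: [7, 14, 22, 37, 39, 51, 86, 97]


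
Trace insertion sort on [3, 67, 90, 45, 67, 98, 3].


Initial: [3, 67, 90, 45, 67, 98, 3]
Insert 67: [3, 67, 90, 45, 67, 98, 3]
Insert 90: [3, 67, 90, 45, 67, 98, 3]
Insert 45: [3, 45, 67, 90, 67, 98, 3]
Insert 67: [3, 45, 67, 67, 90, 98, 3]
Insert 98: [3, 45, 67, 67, 90, 98, 3]
Insert 3: [3, 3, 45, 67, 67, 90, 98]

Sorted: [3, 3, 45, 67, 67, 90, 98]


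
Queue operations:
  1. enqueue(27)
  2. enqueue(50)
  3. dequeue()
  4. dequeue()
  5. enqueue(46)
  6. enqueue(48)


enqueue(27) -> [27]
enqueue(50) -> [27, 50]
dequeue()->27, [50]
dequeue()->50, []
enqueue(46) -> [46]
enqueue(48) -> [46, 48]

Final queue: [46, 48]


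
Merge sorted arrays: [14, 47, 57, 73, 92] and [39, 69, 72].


Take 14 from A
Take 39 from B
Take 47 from A
Take 57 from A
Take 69 from B
Take 72 from B

Merged: [14, 39, 47, 57, 69, 72, 73, 92]


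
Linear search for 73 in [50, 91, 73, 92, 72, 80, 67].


i=0: 50!=73
i=1: 91!=73
i=2: 73==73 found!

Found at 2, 3 comps


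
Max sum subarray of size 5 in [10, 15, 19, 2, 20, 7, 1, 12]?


[0:5]: 66
[1:6]: 63
[2:7]: 49
[3:8]: 42

Max: 66 at [0:5]


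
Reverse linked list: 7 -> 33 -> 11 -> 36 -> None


Step 1: curr=7, set curr.next=prev(None) | reversed so far: 7
Step 2: curr=33, set curr.next=prev(7) | reversed so far: 33 -> 7
Step 3: curr=11, set curr.next=prev(33) | reversed so far: 11 -> 33 -> 7
Step 4: curr=36, set curr.next=prev(11) | reversed so far: 36 -> 11 -> 33 -> 7

36 -> 11 -> 33 -> 7 -> None


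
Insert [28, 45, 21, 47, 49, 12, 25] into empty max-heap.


Insert 28: [28]
Insert 45: [45, 28]
Insert 21: [45, 28, 21]
Insert 47: [47, 45, 21, 28]
Insert 49: [49, 47, 21, 28, 45]
Insert 12: [49, 47, 21, 28, 45, 12]
Insert 25: [49, 47, 25, 28, 45, 12, 21]

Final heap: [49, 47, 25, 28, 45, 12, 21]


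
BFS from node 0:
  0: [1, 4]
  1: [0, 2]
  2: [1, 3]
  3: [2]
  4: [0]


Visit 0, enqueue [1, 4]
Visit 1, enqueue [2]
Visit 4, enqueue []
Visit 2, enqueue [3]
Visit 3, enqueue []

BFS order: [0, 1, 4, 2, 3]


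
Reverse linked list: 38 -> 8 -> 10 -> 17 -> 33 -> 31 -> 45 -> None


Step 1: curr=38, set curr.next=prev(None) | reversed so far: 38
Step 2: curr=8, set curr.next=prev(38) | reversed so far: 8 -> 38
Step 3: curr=10, set curr.next=prev(8) | reversed so far: 10 -> 8 -> 38
Step 4: curr=17, set curr.next=prev(10) | reversed so far: 17 -> 10 -> 8 -> 38
Step 5: curr=33, set curr.next=prev(17) | reversed so far: 33 -> 17 -> 10 -> 8 -> 38
Step 6: curr=31, set curr.next=prev(33) | reversed so far: 31 -> 33 -> 17 -> 10 -> 8 -> 38
Step 7: curr=45, set curr.next=prev(31) | reversed so far: 45 -> 31 -> 33 -> 17 -> 10 -> 8 -> 38

45 -> 31 -> 33 -> 17 -> 10 -> 8 -> 38 -> None


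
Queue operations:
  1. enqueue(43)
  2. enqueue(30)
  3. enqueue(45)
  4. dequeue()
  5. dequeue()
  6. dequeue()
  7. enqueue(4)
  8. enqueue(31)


enqueue(43) -> [43]
enqueue(30) -> [43, 30]
enqueue(45) -> [43, 30, 45]
dequeue()->43, [30, 45]
dequeue()->30, [45]
dequeue()->45, []
enqueue(4) -> [4]
enqueue(31) -> [4, 31]

Final queue: [4, 31]


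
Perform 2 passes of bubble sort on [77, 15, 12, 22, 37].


Initial: [77, 15, 12, 22, 37]
Pass 1: [15, 12, 22, 37, 77] (4 swaps)
Pass 2: [12, 15, 22, 37, 77] (1 swaps)

After 2 passes: [12, 15, 22, 37, 77]


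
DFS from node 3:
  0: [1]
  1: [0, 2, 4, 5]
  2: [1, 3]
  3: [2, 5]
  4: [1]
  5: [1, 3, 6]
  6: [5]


Visit 3, push [5, 2]
Visit 2, push [1]
Visit 1, push [5, 4, 0]
Visit 0, push []
Visit 4, push []
Visit 5, push [6]
Visit 6, push []

DFS order: [3, 2, 1, 0, 4, 5, 6]


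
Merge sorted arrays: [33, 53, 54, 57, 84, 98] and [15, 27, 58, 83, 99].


Take 15 from B
Take 27 from B
Take 33 from A
Take 53 from A
Take 54 from A
Take 57 from A
Take 58 from B
Take 83 from B
Take 84 from A
Take 98 from A

Merged: [15, 27, 33, 53, 54, 57, 58, 83, 84, 98, 99]


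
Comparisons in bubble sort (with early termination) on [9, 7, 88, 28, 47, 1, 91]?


Algorithm: bubble sort (with early termination)
Input: [9, 7, 88, 28, 47, 1, 91]
Sorted: [1, 7, 9, 28, 47, 88, 91]

21


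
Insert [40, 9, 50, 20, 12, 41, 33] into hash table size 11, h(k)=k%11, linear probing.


Insert 40: h=7 -> slot 7
Insert 9: h=9 -> slot 9
Insert 50: h=6 -> slot 6
Insert 20: h=9, 1 probes -> slot 10
Insert 12: h=1 -> slot 1
Insert 41: h=8 -> slot 8
Insert 33: h=0 -> slot 0

Table: [33, 12, None, None, None, None, 50, 40, 41, 9, 20]


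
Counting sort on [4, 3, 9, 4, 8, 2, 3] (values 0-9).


Input: [4, 3, 9, 4, 8, 2, 3]
Counts: [0, 0, 1, 2, 2, 0, 0, 0, 1, 1]

Sorted: [2, 3, 3, 4, 4, 8, 9]


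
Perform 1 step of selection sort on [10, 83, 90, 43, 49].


Initial: [10, 83, 90, 43, 49]
Step 1: min=10 at 0
  Swap: [10, 83, 90, 43, 49]

After 1 step: [10, 83, 90, 43, 49]


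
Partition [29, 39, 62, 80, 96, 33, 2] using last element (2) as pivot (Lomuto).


Pivot: 2
Place pivot at 0: [2, 39, 62, 80, 96, 33, 29]

Partitioned: [2, 39, 62, 80, 96, 33, 29]


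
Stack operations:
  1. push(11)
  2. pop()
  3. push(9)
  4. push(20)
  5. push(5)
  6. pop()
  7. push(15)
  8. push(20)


push(11) -> [11]
pop()->11, []
push(9) -> [9]
push(20) -> [9, 20]
push(5) -> [9, 20, 5]
pop()->5, [9, 20]
push(15) -> [9, 20, 15]
push(20) -> [9, 20, 15, 20]

Final stack: [9, 20, 15, 20]


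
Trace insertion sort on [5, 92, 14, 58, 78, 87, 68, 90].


Initial: [5, 92, 14, 58, 78, 87, 68, 90]
Insert 92: [5, 92, 14, 58, 78, 87, 68, 90]
Insert 14: [5, 14, 92, 58, 78, 87, 68, 90]
Insert 58: [5, 14, 58, 92, 78, 87, 68, 90]
Insert 78: [5, 14, 58, 78, 92, 87, 68, 90]
Insert 87: [5, 14, 58, 78, 87, 92, 68, 90]
Insert 68: [5, 14, 58, 68, 78, 87, 92, 90]
Insert 90: [5, 14, 58, 68, 78, 87, 90, 92]

Sorted: [5, 14, 58, 68, 78, 87, 90, 92]


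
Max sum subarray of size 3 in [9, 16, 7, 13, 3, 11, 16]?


[0:3]: 32
[1:4]: 36
[2:5]: 23
[3:6]: 27
[4:7]: 30

Max: 36 at [1:4]


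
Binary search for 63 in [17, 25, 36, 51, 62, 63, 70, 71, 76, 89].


Step 1: lo=0, hi=9, mid=4, val=62
Step 2: lo=5, hi=9, mid=7, val=71
Step 3: lo=5, hi=6, mid=5, val=63

Found at index 5


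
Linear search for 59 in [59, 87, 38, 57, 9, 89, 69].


i=0: 59==59 found!

Found at 0, 1 comps


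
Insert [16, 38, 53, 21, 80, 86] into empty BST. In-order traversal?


Insert 16: root
Insert 38: R from 16
Insert 53: R from 16 -> R from 38
Insert 21: R from 16 -> L from 38
Insert 80: R from 16 -> R from 38 -> R from 53
Insert 86: R from 16 -> R from 38 -> R from 53 -> R from 80

In-order: [16, 21, 38, 53, 80, 86]


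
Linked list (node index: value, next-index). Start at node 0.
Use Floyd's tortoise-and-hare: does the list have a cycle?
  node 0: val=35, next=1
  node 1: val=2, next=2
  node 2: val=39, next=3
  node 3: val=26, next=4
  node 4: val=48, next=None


Floyd's tortoise (slow, +1) and hare (fast, +2):
  init: slow=0, fast=0
  step 1: slow=1, fast=2
  step 2: slow=2, fast=4
  step 3: fast -> None, no cycle

Cycle: no


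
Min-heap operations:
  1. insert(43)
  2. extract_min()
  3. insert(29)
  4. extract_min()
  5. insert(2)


insert(43) -> [43]
extract_min()->43, []
insert(29) -> [29]
extract_min()->29, []
insert(2) -> [2]

Final heap: [2]


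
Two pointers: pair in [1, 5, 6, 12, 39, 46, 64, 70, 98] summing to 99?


lo=0(1)+hi=8(98)=99

Yes: 1+98=99


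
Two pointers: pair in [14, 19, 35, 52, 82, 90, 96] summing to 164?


lo=0(14)+hi=6(96)=110
lo=1(19)+hi=6(96)=115
lo=2(35)+hi=6(96)=131
lo=3(52)+hi=6(96)=148
lo=4(82)+hi=6(96)=178
lo=4(82)+hi=5(90)=172

No pair found


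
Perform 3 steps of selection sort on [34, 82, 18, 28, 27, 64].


Initial: [34, 82, 18, 28, 27, 64]
Step 1: min=18 at 2
  Swap: [18, 82, 34, 28, 27, 64]
Step 2: min=27 at 4
  Swap: [18, 27, 34, 28, 82, 64]
Step 3: min=28 at 3
  Swap: [18, 27, 28, 34, 82, 64]

After 3 steps: [18, 27, 28, 34, 82, 64]


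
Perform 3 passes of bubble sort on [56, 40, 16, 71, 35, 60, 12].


Initial: [56, 40, 16, 71, 35, 60, 12]
Pass 1: [40, 16, 56, 35, 60, 12, 71] (5 swaps)
Pass 2: [16, 40, 35, 56, 12, 60, 71] (3 swaps)
Pass 3: [16, 35, 40, 12, 56, 60, 71] (2 swaps)

After 3 passes: [16, 35, 40, 12, 56, 60, 71]


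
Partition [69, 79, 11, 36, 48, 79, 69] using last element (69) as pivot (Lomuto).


Pivot: 69
  69 <= 69: advance i (no swap)
  11 <= 69: swap -> [69, 11, 79, 36, 48, 79, 69]
  36 <= 69: swap -> [69, 11, 36, 79, 48, 79, 69]
  48 <= 69: swap -> [69, 11, 36, 48, 79, 79, 69]
Place pivot at 4: [69, 11, 36, 48, 69, 79, 79]

Partitioned: [69, 11, 36, 48, 69, 79, 79]


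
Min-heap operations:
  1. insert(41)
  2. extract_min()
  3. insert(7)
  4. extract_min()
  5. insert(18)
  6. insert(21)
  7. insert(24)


insert(41) -> [41]
extract_min()->41, []
insert(7) -> [7]
extract_min()->7, []
insert(18) -> [18]
insert(21) -> [18, 21]
insert(24) -> [18, 21, 24]

Final heap: [18, 21, 24]


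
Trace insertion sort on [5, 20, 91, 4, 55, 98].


Initial: [5, 20, 91, 4, 55, 98]
Insert 20: [5, 20, 91, 4, 55, 98]
Insert 91: [5, 20, 91, 4, 55, 98]
Insert 4: [4, 5, 20, 91, 55, 98]
Insert 55: [4, 5, 20, 55, 91, 98]
Insert 98: [4, 5, 20, 55, 91, 98]

Sorted: [4, 5, 20, 55, 91, 98]


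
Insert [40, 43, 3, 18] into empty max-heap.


Insert 40: [40]
Insert 43: [43, 40]
Insert 3: [43, 40, 3]
Insert 18: [43, 40, 3, 18]

Final heap: [43, 40, 3, 18]


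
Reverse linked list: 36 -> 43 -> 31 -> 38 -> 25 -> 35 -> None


Step 1: curr=36, set curr.next=prev(None) | reversed so far: 36
Step 2: curr=43, set curr.next=prev(36) | reversed so far: 43 -> 36
Step 3: curr=31, set curr.next=prev(43) | reversed so far: 31 -> 43 -> 36
Step 4: curr=38, set curr.next=prev(31) | reversed so far: 38 -> 31 -> 43 -> 36
Step 5: curr=25, set curr.next=prev(38) | reversed so far: 25 -> 38 -> 31 -> 43 -> 36
Step 6: curr=35, set curr.next=prev(25) | reversed so far: 35 -> 25 -> 38 -> 31 -> 43 -> 36

35 -> 25 -> 38 -> 31 -> 43 -> 36 -> None


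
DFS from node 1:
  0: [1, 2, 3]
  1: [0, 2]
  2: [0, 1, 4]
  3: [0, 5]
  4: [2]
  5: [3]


Visit 1, push [2, 0]
Visit 0, push [3, 2]
Visit 2, push [4]
Visit 4, push []
Visit 3, push [5]
Visit 5, push []

DFS order: [1, 0, 2, 4, 3, 5]


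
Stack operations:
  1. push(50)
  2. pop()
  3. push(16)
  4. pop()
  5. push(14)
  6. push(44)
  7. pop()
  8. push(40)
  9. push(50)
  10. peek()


push(50) -> [50]
pop()->50, []
push(16) -> [16]
pop()->16, []
push(14) -> [14]
push(44) -> [14, 44]
pop()->44, [14]
push(40) -> [14, 40]
push(50) -> [14, 40, 50]
peek()->50

Final stack: [14, 40, 50]


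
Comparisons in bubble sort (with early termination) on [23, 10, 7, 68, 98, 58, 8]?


Algorithm: bubble sort (with early termination)
Input: [23, 10, 7, 68, 98, 58, 8]
Sorted: [7, 8, 10, 23, 58, 68, 98]

21


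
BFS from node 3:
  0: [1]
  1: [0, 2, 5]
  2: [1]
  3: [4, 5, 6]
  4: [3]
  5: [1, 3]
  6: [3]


Visit 3, enqueue [4, 5, 6]
Visit 4, enqueue []
Visit 5, enqueue [1]
Visit 6, enqueue []
Visit 1, enqueue [0, 2]
Visit 0, enqueue []
Visit 2, enqueue []

BFS order: [3, 4, 5, 6, 1, 0, 2]


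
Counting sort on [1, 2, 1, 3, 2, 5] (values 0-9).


Input: [1, 2, 1, 3, 2, 5]
Counts: [0, 2, 2, 1, 0, 1, 0, 0, 0, 0]

Sorted: [1, 1, 2, 2, 3, 5]


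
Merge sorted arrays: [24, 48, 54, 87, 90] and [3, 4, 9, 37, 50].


Take 3 from B
Take 4 from B
Take 9 from B
Take 24 from A
Take 37 from B
Take 48 from A
Take 50 from B

Merged: [3, 4, 9, 24, 37, 48, 50, 54, 87, 90]


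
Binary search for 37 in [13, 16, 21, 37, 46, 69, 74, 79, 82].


Step 1: lo=0, hi=8, mid=4, val=46
Step 2: lo=0, hi=3, mid=1, val=16
Step 3: lo=2, hi=3, mid=2, val=21
Step 4: lo=3, hi=3, mid=3, val=37

Found at index 3


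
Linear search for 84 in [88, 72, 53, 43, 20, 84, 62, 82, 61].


i=0: 88!=84
i=1: 72!=84
i=2: 53!=84
i=3: 43!=84
i=4: 20!=84
i=5: 84==84 found!

Found at 5, 6 comps


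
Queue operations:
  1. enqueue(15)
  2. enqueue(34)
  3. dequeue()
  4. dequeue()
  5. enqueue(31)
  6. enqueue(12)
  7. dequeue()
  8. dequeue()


enqueue(15) -> [15]
enqueue(34) -> [15, 34]
dequeue()->15, [34]
dequeue()->34, []
enqueue(31) -> [31]
enqueue(12) -> [31, 12]
dequeue()->31, [12]
dequeue()->12, []

Final queue: []


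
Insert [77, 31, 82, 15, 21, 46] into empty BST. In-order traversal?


Insert 77: root
Insert 31: L from 77
Insert 82: R from 77
Insert 15: L from 77 -> L from 31
Insert 21: L from 77 -> L from 31 -> R from 15
Insert 46: L from 77 -> R from 31

In-order: [15, 21, 31, 46, 77, 82]


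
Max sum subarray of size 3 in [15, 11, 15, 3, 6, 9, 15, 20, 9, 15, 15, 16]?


[0:3]: 41
[1:4]: 29
[2:5]: 24
[3:6]: 18
[4:7]: 30
[5:8]: 44
[6:9]: 44
[7:10]: 44
[8:11]: 39
[9:12]: 46

Max: 46 at [9:12]


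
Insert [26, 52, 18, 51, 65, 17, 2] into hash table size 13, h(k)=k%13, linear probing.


Insert 26: h=0 -> slot 0
Insert 52: h=0, 1 probes -> slot 1
Insert 18: h=5 -> slot 5
Insert 51: h=12 -> slot 12
Insert 65: h=0, 2 probes -> slot 2
Insert 17: h=4 -> slot 4
Insert 2: h=2, 1 probes -> slot 3

Table: [26, 52, 65, 2, 17, 18, None, None, None, None, None, None, 51]


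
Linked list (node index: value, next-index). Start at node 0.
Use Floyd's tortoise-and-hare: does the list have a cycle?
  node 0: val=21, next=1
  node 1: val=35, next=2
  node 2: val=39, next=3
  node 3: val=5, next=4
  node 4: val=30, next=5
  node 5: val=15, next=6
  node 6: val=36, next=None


Floyd's tortoise (slow, +1) and hare (fast, +2):
  init: slow=0, fast=0
  step 1: slow=1, fast=2
  step 2: slow=2, fast=4
  step 3: slow=3, fast=6
  step 4: fast -> None, no cycle

Cycle: no


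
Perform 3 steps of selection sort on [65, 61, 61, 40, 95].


Initial: [65, 61, 61, 40, 95]
Step 1: min=40 at 3
  Swap: [40, 61, 61, 65, 95]
Step 2: min=61 at 1
  Swap: [40, 61, 61, 65, 95]
Step 3: min=61 at 2
  Swap: [40, 61, 61, 65, 95]

After 3 steps: [40, 61, 61, 65, 95]


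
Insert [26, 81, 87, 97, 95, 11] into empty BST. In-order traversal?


Insert 26: root
Insert 81: R from 26
Insert 87: R from 26 -> R from 81
Insert 97: R from 26 -> R from 81 -> R from 87
Insert 95: R from 26 -> R from 81 -> R from 87 -> L from 97
Insert 11: L from 26

In-order: [11, 26, 81, 87, 95, 97]


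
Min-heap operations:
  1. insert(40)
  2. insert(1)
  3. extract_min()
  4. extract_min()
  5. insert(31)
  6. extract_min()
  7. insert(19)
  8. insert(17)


insert(40) -> [40]
insert(1) -> [1, 40]
extract_min()->1, [40]
extract_min()->40, []
insert(31) -> [31]
extract_min()->31, []
insert(19) -> [19]
insert(17) -> [17, 19]

Final heap: [17, 19]


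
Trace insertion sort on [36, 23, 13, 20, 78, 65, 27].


Initial: [36, 23, 13, 20, 78, 65, 27]
Insert 23: [23, 36, 13, 20, 78, 65, 27]
Insert 13: [13, 23, 36, 20, 78, 65, 27]
Insert 20: [13, 20, 23, 36, 78, 65, 27]
Insert 78: [13, 20, 23, 36, 78, 65, 27]
Insert 65: [13, 20, 23, 36, 65, 78, 27]
Insert 27: [13, 20, 23, 27, 36, 65, 78]

Sorted: [13, 20, 23, 27, 36, 65, 78]


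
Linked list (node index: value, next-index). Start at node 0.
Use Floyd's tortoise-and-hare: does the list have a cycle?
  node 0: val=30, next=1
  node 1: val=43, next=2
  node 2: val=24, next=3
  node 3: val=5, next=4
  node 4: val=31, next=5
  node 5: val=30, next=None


Floyd's tortoise (slow, +1) and hare (fast, +2):
  init: slow=0, fast=0
  step 1: slow=1, fast=2
  step 2: slow=2, fast=4
  step 3: fast 4->5->None, no cycle

Cycle: no


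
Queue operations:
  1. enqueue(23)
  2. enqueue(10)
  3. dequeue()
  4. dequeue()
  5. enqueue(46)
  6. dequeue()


enqueue(23) -> [23]
enqueue(10) -> [23, 10]
dequeue()->23, [10]
dequeue()->10, []
enqueue(46) -> [46]
dequeue()->46, []

Final queue: []


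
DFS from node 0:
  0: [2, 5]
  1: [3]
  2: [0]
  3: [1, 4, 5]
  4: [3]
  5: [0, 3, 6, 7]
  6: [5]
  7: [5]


Visit 0, push [5, 2]
Visit 2, push []
Visit 5, push [7, 6, 3]
Visit 3, push [4, 1]
Visit 1, push []
Visit 4, push []
Visit 6, push []
Visit 7, push []

DFS order: [0, 2, 5, 3, 1, 4, 6, 7]


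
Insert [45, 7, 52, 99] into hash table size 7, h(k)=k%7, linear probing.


Insert 45: h=3 -> slot 3
Insert 7: h=0 -> slot 0
Insert 52: h=3, 1 probes -> slot 4
Insert 99: h=1 -> slot 1

Table: [7, 99, None, 45, 52, None, None]


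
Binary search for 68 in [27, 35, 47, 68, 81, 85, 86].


Step 1: lo=0, hi=6, mid=3, val=68

Found at index 3


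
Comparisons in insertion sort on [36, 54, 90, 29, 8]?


Algorithm: insertion sort
Input: [36, 54, 90, 29, 8]
Sorted: [8, 29, 36, 54, 90]

9


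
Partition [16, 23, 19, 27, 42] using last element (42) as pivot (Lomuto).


Pivot: 42
  16 <= 42: advance i (no swap)
  23 <= 42: advance i (no swap)
  19 <= 42: advance i (no swap)
  27 <= 42: advance i (no swap)
Place pivot at 4: [16, 23, 19, 27, 42]

Partitioned: [16, 23, 19, 27, 42]


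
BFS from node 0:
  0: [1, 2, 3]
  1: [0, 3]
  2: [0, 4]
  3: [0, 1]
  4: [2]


Visit 0, enqueue [1, 2, 3]
Visit 1, enqueue []
Visit 2, enqueue [4]
Visit 3, enqueue []
Visit 4, enqueue []

BFS order: [0, 1, 2, 3, 4]


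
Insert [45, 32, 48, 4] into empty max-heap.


Insert 45: [45]
Insert 32: [45, 32]
Insert 48: [48, 32, 45]
Insert 4: [48, 32, 45, 4]

Final heap: [48, 32, 45, 4]


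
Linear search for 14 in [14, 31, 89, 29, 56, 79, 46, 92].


i=0: 14==14 found!

Found at 0, 1 comps


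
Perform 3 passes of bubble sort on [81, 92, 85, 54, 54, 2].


Initial: [81, 92, 85, 54, 54, 2]
Pass 1: [81, 85, 54, 54, 2, 92] (4 swaps)
Pass 2: [81, 54, 54, 2, 85, 92] (3 swaps)
Pass 3: [54, 54, 2, 81, 85, 92] (3 swaps)

After 3 passes: [54, 54, 2, 81, 85, 92]


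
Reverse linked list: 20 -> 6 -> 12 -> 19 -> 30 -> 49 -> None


Step 1: curr=20, set curr.next=prev(None) | reversed so far: 20
Step 2: curr=6, set curr.next=prev(20) | reversed so far: 6 -> 20
Step 3: curr=12, set curr.next=prev(6) | reversed so far: 12 -> 6 -> 20
Step 4: curr=19, set curr.next=prev(12) | reversed so far: 19 -> 12 -> 6 -> 20
Step 5: curr=30, set curr.next=prev(19) | reversed so far: 30 -> 19 -> 12 -> 6 -> 20
Step 6: curr=49, set curr.next=prev(30) | reversed so far: 49 -> 30 -> 19 -> 12 -> 6 -> 20

49 -> 30 -> 19 -> 12 -> 6 -> 20 -> None


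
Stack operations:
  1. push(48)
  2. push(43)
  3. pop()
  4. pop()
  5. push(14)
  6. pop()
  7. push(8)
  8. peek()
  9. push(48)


push(48) -> [48]
push(43) -> [48, 43]
pop()->43, [48]
pop()->48, []
push(14) -> [14]
pop()->14, []
push(8) -> [8]
peek()->8
push(48) -> [8, 48]

Final stack: [8, 48]


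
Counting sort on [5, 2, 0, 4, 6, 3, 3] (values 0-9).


Input: [5, 2, 0, 4, 6, 3, 3]
Counts: [1, 0, 1, 2, 1, 1, 1, 0, 0, 0]

Sorted: [0, 2, 3, 3, 4, 5, 6]


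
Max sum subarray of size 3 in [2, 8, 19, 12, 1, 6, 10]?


[0:3]: 29
[1:4]: 39
[2:5]: 32
[3:6]: 19
[4:7]: 17

Max: 39 at [1:4]


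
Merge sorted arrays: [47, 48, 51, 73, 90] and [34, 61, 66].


Take 34 from B
Take 47 from A
Take 48 from A
Take 51 from A
Take 61 from B
Take 66 from B

Merged: [34, 47, 48, 51, 61, 66, 73, 90]


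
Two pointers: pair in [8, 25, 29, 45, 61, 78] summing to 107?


lo=0(8)+hi=5(78)=86
lo=1(25)+hi=5(78)=103
lo=2(29)+hi=5(78)=107

Yes: 29+78=107


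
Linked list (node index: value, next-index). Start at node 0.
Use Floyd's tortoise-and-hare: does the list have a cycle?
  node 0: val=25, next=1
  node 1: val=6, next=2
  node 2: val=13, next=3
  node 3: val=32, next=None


Floyd's tortoise (slow, +1) and hare (fast, +2):
  init: slow=0, fast=0
  step 1: slow=1, fast=2
  step 2: fast 2->3->None, no cycle

Cycle: no


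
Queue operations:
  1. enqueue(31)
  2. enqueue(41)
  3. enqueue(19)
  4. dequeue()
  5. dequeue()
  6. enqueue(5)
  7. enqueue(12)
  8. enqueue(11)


enqueue(31) -> [31]
enqueue(41) -> [31, 41]
enqueue(19) -> [31, 41, 19]
dequeue()->31, [41, 19]
dequeue()->41, [19]
enqueue(5) -> [19, 5]
enqueue(12) -> [19, 5, 12]
enqueue(11) -> [19, 5, 12, 11]

Final queue: [19, 5, 12, 11]


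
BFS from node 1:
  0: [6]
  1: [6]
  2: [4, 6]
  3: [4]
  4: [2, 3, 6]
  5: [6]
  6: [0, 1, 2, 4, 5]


Visit 1, enqueue [6]
Visit 6, enqueue [0, 2, 4, 5]
Visit 0, enqueue []
Visit 2, enqueue []
Visit 4, enqueue [3]
Visit 5, enqueue []
Visit 3, enqueue []

BFS order: [1, 6, 0, 2, 4, 5, 3]


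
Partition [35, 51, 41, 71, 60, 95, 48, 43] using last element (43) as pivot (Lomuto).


Pivot: 43
  35 <= 43: advance i (no swap)
  41 <= 43: swap -> [35, 41, 51, 71, 60, 95, 48, 43]
Place pivot at 2: [35, 41, 43, 71, 60, 95, 48, 51]

Partitioned: [35, 41, 43, 71, 60, 95, 48, 51]


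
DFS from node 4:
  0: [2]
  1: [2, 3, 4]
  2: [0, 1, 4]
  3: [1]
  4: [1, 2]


Visit 4, push [2, 1]
Visit 1, push [3, 2]
Visit 2, push [0]
Visit 0, push []
Visit 3, push []

DFS order: [4, 1, 2, 0, 3]


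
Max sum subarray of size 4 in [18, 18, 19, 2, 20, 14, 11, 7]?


[0:4]: 57
[1:5]: 59
[2:6]: 55
[3:7]: 47
[4:8]: 52

Max: 59 at [1:5]


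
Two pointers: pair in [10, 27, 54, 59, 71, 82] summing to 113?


lo=0(10)+hi=5(82)=92
lo=1(27)+hi=5(82)=109
lo=2(54)+hi=5(82)=136
lo=2(54)+hi=4(71)=125
lo=2(54)+hi=3(59)=113

Yes: 54+59=113


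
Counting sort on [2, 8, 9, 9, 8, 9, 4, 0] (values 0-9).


Input: [2, 8, 9, 9, 8, 9, 4, 0]
Counts: [1, 0, 1, 0, 1, 0, 0, 0, 2, 3]

Sorted: [0, 2, 4, 8, 8, 9, 9, 9]


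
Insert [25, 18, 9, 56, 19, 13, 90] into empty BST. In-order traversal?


Insert 25: root
Insert 18: L from 25
Insert 9: L from 25 -> L from 18
Insert 56: R from 25
Insert 19: L from 25 -> R from 18
Insert 13: L from 25 -> L from 18 -> R from 9
Insert 90: R from 25 -> R from 56

In-order: [9, 13, 18, 19, 25, 56, 90]


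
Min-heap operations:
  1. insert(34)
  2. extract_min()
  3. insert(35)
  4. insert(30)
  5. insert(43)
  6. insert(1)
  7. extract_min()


insert(34) -> [34]
extract_min()->34, []
insert(35) -> [35]
insert(30) -> [30, 35]
insert(43) -> [30, 35, 43]
insert(1) -> [1, 30, 43, 35]
extract_min()->1, [30, 35, 43]

Final heap: [30, 35, 43]


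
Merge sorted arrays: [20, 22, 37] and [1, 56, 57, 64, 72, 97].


Take 1 from B
Take 20 from A
Take 22 from A
Take 37 from A

Merged: [1, 20, 22, 37, 56, 57, 64, 72, 97]


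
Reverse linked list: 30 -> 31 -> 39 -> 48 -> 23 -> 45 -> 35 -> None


Step 1: curr=30, set curr.next=prev(None) | reversed so far: 30
Step 2: curr=31, set curr.next=prev(30) | reversed so far: 31 -> 30
Step 3: curr=39, set curr.next=prev(31) | reversed so far: 39 -> 31 -> 30
Step 4: curr=48, set curr.next=prev(39) | reversed so far: 48 -> 39 -> 31 -> 30
Step 5: curr=23, set curr.next=prev(48) | reversed so far: 23 -> 48 -> 39 -> 31 -> 30
Step 6: curr=45, set curr.next=prev(23) | reversed so far: 45 -> 23 -> 48 -> 39 -> 31 -> 30
Step 7: curr=35, set curr.next=prev(45) | reversed so far: 35 -> 45 -> 23 -> 48 -> 39 -> 31 -> 30

35 -> 45 -> 23 -> 48 -> 39 -> 31 -> 30 -> None


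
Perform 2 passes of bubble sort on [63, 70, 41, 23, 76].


Initial: [63, 70, 41, 23, 76]
Pass 1: [63, 41, 23, 70, 76] (2 swaps)
Pass 2: [41, 23, 63, 70, 76] (2 swaps)

After 2 passes: [41, 23, 63, 70, 76]


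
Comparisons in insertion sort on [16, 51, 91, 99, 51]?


Algorithm: insertion sort
Input: [16, 51, 91, 99, 51]
Sorted: [16, 51, 51, 91, 99]

6


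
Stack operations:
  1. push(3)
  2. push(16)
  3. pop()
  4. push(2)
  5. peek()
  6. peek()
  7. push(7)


push(3) -> [3]
push(16) -> [3, 16]
pop()->16, [3]
push(2) -> [3, 2]
peek()->2
peek()->2
push(7) -> [3, 2, 7]

Final stack: [3, 2, 7]


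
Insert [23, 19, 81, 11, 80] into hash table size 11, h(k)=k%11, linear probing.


Insert 23: h=1 -> slot 1
Insert 19: h=8 -> slot 8
Insert 81: h=4 -> slot 4
Insert 11: h=0 -> slot 0
Insert 80: h=3 -> slot 3

Table: [11, 23, None, 80, 81, None, None, None, 19, None, None]


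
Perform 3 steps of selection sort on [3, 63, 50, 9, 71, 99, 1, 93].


Initial: [3, 63, 50, 9, 71, 99, 1, 93]
Step 1: min=1 at 6
  Swap: [1, 63, 50, 9, 71, 99, 3, 93]
Step 2: min=3 at 6
  Swap: [1, 3, 50, 9, 71, 99, 63, 93]
Step 3: min=9 at 3
  Swap: [1, 3, 9, 50, 71, 99, 63, 93]

After 3 steps: [1, 3, 9, 50, 71, 99, 63, 93]


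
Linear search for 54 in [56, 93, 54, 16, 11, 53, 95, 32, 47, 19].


i=0: 56!=54
i=1: 93!=54
i=2: 54==54 found!

Found at 2, 3 comps


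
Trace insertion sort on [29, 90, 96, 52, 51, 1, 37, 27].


Initial: [29, 90, 96, 52, 51, 1, 37, 27]
Insert 90: [29, 90, 96, 52, 51, 1, 37, 27]
Insert 96: [29, 90, 96, 52, 51, 1, 37, 27]
Insert 52: [29, 52, 90, 96, 51, 1, 37, 27]
Insert 51: [29, 51, 52, 90, 96, 1, 37, 27]
Insert 1: [1, 29, 51, 52, 90, 96, 37, 27]
Insert 37: [1, 29, 37, 51, 52, 90, 96, 27]
Insert 27: [1, 27, 29, 37, 51, 52, 90, 96]

Sorted: [1, 27, 29, 37, 51, 52, 90, 96]


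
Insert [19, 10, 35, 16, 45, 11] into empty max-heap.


Insert 19: [19]
Insert 10: [19, 10]
Insert 35: [35, 10, 19]
Insert 16: [35, 16, 19, 10]
Insert 45: [45, 35, 19, 10, 16]
Insert 11: [45, 35, 19, 10, 16, 11]

Final heap: [45, 35, 19, 10, 16, 11]


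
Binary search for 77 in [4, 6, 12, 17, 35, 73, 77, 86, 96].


Step 1: lo=0, hi=8, mid=4, val=35
Step 2: lo=5, hi=8, mid=6, val=77

Found at index 6


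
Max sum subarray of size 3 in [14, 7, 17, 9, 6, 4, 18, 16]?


[0:3]: 38
[1:4]: 33
[2:5]: 32
[3:6]: 19
[4:7]: 28
[5:8]: 38

Max: 38 at [0:3]


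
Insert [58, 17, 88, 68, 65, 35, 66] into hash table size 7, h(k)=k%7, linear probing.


Insert 58: h=2 -> slot 2
Insert 17: h=3 -> slot 3
Insert 88: h=4 -> slot 4
Insert 68: h=5 -> slot 5
Insert 65: h=2, 4 probes -> slot 6
Insert 35: h=0 -> slot 0
Insert 66: h=3, 5 probes -> slot 1

Table: [35, 66, 58, 17, 88, 68, 65]


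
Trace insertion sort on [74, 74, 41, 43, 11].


Initial: [74, 74, 41, 43, 11]
Insert 74: [74, 74, 41, 43, 11]
Insert 41: [41, 74, 74, 43, 11]
Insert 43: [41, 43, 74, 74, 11]
Insert 11: [11, 41, 43, 74, 74]

Sorted: [11, 41, 43, 74, 74]


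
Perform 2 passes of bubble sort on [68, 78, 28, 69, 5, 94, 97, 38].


Initial: [68, 78, 28, 69, 5, 94, 97, 38]
Pass 1: [68, 28, 69, 5, 78, 94, 38, 97] (4 swaps)
Pass 2: [28, 68, 5, 69, 78, 38, 94, 97] (3 swaps)

After 2 passes: [28, 68, 5, 69, 78, 38, 94, 97]


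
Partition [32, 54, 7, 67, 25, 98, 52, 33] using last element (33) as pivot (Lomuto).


Pivot: 33
  32 <= 33: advance i (no swap)
  7 <= 33: swap -> [32, 7, 54, 67, 25, 98, 52, 33]
  25 <= 33: swap -> [32, 7, 25, 67, 54, 98, 52, 33]
Place pivot at 3: [32, 7, 25, 33, 54, 98, 52, 67]

Partitioned: [32, 7, 25, 33, 54, 98, 52, 67]


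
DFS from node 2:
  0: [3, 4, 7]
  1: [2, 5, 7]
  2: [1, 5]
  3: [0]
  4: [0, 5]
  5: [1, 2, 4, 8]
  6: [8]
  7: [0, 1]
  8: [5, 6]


Visit 2, push [5, 1]
Visit 1, push [7, 5]
Visit 5, push [8, 4]
Visit 4, push [0]
Visit 0, push [7, 3]
Visit 3, push []
Visit 7, push []
Visit 8, push [6]
Visit 6, push []

DFS order: [2, 1, 5, 4, 0, 3, 7, 8, 6]


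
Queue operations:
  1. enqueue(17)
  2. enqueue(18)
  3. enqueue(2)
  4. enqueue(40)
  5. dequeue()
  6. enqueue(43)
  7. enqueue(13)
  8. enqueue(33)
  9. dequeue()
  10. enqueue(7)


enqueue(17) -> [17]
enqueue(18) -> [17, 18]
enqueue(2) -> [17, 18, 2]
enqueue(40) -> [17, 18, 2, 40]
dequeue()->17, [18, 2, 40]
enqueue(43) -> [18, 2, 40, 43]
enqueue(13) -> [18, 2, 40, 43, 13]
enqueue(33) -> [18, 2, 40, 43, 13, 33]
dequeue()->18, [2, 40, 43, 13, 33]
enqueue(7) -> [2, 40, 43, 13, 33, 7]

Final queue: [2, 40, 43, 13, 33, 7]


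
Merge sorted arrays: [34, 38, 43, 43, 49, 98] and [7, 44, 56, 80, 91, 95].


Take 7 from B
Take 34 from A
Take 38 from A
Take 43 from A
Take 43 from A
Take 44 from B
Take 49 from A
Take 56 from B
Take 80 from B
Take 91 from B
Take 95 from B

Merged: [7, 34, 38, 43, 43, 44, 49, 56, 80, 91, 95, 98]


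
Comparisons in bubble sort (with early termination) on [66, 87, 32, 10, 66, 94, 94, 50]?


Algorithm: bubble sort (with early termination)
Input: [66, 87, 32, 10, 66, 94, 94, 50]
Sorted: [10, 32, 50, 66, 66, 87, 94, 94]

27


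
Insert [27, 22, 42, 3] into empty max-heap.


Insert 27: [27]
Insert 22: [27, 22]
Insert 42: [42, 22, 27]
Insert 3: [42, 22, 27, 3]

Final heap: [42, 22, 27, 3]


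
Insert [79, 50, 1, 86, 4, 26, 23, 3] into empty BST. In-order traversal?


Insert 79: root
Insert 50: L from 79
Insert 1: L from 79 -> L from 50
Insert 86: R from 79
Insert 4: L from 79 -> L from 50 -> R from 1
Insert 26: L from 79 -> L from 50 -> R from 1 -> R from 4
Insert 23: L from 79 -> L from 50 -> R from 1 -> R from 4 -> L from 26
Insert 3: L from 79 -> L from 50 -> R from 1 -> L from 4

In-order: [1, 3, 4, 23, 26, 50, 79, 86]


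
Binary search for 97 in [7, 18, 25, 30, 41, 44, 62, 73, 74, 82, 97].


Step 1: lo=0, hi=10, mid=5, val=44
Step 2: lo=6, hi=10, mid=8, val=74
Step 3: lo=9, hi=10, mid=9, val=82
Step 4: lo=10, hi=10, mid=10, val=97

Found at index 10


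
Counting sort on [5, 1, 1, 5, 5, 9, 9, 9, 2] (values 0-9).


Input: [5, 1, 1, 5, 5, 9, 9, 9, 2]
Counts: [0, 2, 1, 0, 0, 3, 0, 0, 0, 3]

Sorted: [1, 1, 2, 5, 5, 5, 9, 9, 9]


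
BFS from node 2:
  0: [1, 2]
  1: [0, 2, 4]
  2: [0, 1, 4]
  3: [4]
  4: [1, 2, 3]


Visit 2, enqueue [0, 1, 4]
Visit 0, enqueue []
Visit 1, enqueue []
Visit 4, enqueue [3]
Visit 3, enqueue []

BFS order: [2, 0, 1, 4, 3]


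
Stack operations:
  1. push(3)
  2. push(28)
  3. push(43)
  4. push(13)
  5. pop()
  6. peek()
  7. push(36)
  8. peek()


push(3) -> [3]
push(28) -> [3, 28]
push(43) -> [3, 28, 43]
push(13) -> [3, 28, 43, 13]
pop()->13, [3, 28, 43]
peek()->43
push(36) -> [3, 28, 43, 36]
peek()->36

Final stack: [3, 28, 43, 36]


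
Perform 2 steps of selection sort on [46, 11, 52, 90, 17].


Initial: [46, 11, 52, 90, 17]
Step 1: min=11 at 1
  Swap: [11, 46, 52, 90, 17]
Step 2: min=17 at 4
  Swap: [11, 17, 52, 90, 46]

After 2 steps: [11, 17, 52, 90, 46]


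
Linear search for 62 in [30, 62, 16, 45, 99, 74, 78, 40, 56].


i=0: 30!=62
i=1: 62==62 found!

Found at 1, 2 comps


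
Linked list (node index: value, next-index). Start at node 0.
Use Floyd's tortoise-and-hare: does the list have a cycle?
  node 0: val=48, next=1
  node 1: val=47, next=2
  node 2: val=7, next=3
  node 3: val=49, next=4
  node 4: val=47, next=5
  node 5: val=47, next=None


Floyd's tortoise (slow, +1) and hare (fast, +2):
  init: slow=0, fast=0
  step 1: slow=1, fast=2
  step 2: slow=2, fast=4
  step 3: fast 4->5->None, no cycle

Cycle: no
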